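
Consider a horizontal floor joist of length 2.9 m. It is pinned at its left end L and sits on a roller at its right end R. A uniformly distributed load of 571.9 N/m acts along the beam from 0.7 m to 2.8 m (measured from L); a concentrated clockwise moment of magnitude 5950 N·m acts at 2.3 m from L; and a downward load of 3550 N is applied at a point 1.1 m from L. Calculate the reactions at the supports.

Resultant of the distributed load: 571.9 × 2.1 = 1200.99 N at 1.75 m from L.
Taking moments about L: R_y·2.9 − (571.9·2.1)·1.75 − 5950 − 3550·1.1 = 0 → R_y = 11956.7325/2.9 = 4123.01 ≈ 4123 N.
ΣF_y = 0: L_y + 4123.01 − 571.9·2.1 − 3550 = 0 → L_y = 628.0 N.
ΣF_x = 0: no horizontal applied forces, so L_x = 0.

L_x = 0, L_y = 628.0 N, R_y = 4123 N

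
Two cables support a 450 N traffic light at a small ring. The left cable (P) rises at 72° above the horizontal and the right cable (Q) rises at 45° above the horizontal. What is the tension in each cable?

T_P = 357.1 N, T_Q = 156.1 N

ΣF_x = 0: −T_P·cos72° + T_Q·cos45° = 0 → T_Q = 0.437016·T_P.
ΣF_y = 0: T_P·sin72° + T_Q·sin45° = 450.
Substitute: T_P·(0.951057 + 0.437016·0.707107) = 450 → T_P = 357.122 ≈ 357.1 N.
Then T_Q = 0.437016 × 357.122 = 156.1 N.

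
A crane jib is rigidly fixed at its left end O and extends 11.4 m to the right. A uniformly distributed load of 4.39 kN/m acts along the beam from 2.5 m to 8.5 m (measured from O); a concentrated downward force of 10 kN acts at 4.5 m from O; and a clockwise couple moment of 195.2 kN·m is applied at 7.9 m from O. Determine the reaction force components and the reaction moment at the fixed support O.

Resultant of the distributed load: 4.39 × 6 = 26.34 kN at 5.5 m from O.
ΣF_x = 0: O_x = 0.
ΣF_y = 0: O_y − 4.39·6 − 10 = 0 → O_y = 36.34 kN.
ΣM about O: M_O − (4.39·6)·5.5 − 10·4.5 − 195.2 = 0 → M_O = 385.1 kN·m.

O_x = 0, O_y = 36.34 kN, M_O = 385.1 kN·m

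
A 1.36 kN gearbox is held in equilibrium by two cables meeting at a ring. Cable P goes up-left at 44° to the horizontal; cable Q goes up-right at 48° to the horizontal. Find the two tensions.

ΣF_x = 0: −T_P·cos44° + T_Q·cos48° = 0 → T_Q = 1.07504·T_P.
ΣF_y = 0: T_P·sin44° + T_Q·sin48° = 1.36.
Substitute: T_P·(0.694658 + 1.07504·0.743145) = 1.36 → T_P = 0.910571 ≈ 0.9106 kN.
Then T_Q = 1.07504 × 0.910571 = 0.9789 kN.

T_P = 0.9106 kN, T_Q = 0.9789 kN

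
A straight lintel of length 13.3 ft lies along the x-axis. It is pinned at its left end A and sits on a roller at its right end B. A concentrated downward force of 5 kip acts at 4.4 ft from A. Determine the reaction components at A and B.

A_x = 0, A_y = 3.346 kip, B_y = 1.654 kip

ΣM about A: B_y·13.3 − 5·4.4 = 0 → B_y = 22/13.3 = 1.65414 ≈ 1.654 kip.
ΣF_y = 0: A_y + 1.65414 − 5 = 0 → A_y = 3.346 kip.
ΣF_x = 0: no horizontal applied forces, so A_x = 0.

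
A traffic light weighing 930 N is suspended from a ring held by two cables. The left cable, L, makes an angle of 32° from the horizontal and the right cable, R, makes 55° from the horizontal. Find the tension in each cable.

T_L = 534.2 N, T_R = 789.8 N

ΣF_x = 0: −T_L·cos32° + T_R·cos55° = 0 → T_R = 1.47853·T_L.
ΣF_y = 0: T_L·sin32° + T_R·sin55° = 930.
Substitute: T_L·(0.529919 + 1.47853·0.819152) = 930 → T_L = 534.157 ≈ 534.2 N.
Then T_R = 1.47853 × 534.157 = 789.8 N.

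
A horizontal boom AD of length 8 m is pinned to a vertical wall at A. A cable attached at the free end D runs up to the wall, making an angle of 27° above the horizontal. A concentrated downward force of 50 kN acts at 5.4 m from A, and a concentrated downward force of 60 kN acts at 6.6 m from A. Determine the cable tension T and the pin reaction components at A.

ΣM about A: T·sin27°·8 − 50·5.4 − 60·6.6 = 0 → T = 666/(8·0.45399) = 183.374 ≈ 183.4 kN.
ΣF_x = 0: A_x − T·cos27° = 0 → A_x = 183.374 × 0.891007 = 163.4 kN.
ΣF_y = 0: A_y + T·sin27° − 50 − 60 = 0 → A_y = 110 − 183.374 × 0.45399 = 26.75 kN.

T = 183.4 kN, A_x = 163.4 kN, A_y = 26.75 kN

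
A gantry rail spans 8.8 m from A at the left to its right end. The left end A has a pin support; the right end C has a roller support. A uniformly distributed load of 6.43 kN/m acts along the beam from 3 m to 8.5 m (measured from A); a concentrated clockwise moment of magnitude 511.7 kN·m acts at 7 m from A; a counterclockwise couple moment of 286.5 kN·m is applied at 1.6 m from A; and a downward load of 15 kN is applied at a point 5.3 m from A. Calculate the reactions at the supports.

Resultant of the distributed load: 6.43 × 5.5 = 35.365 kN at 5.75 m from A.
Moments about A: C_y·8.8 − (6.43·5.5)·5.75 − 511.7 + 286.5 − 15·5.3 = 0 → C_y = 508.04875/8.8 = 57.7328 ≈ 57.73 kN.
ΣF_y = 0: A_y + 57.7328 − 6.43·5.5 − 15 = 0 → A_y = -7.368 kN.
ΣF_x = 0: no horizontal applied forces, so A_x = 0.

A_x = 0, A_y = -7.368 kN, C_y = 57.73 kN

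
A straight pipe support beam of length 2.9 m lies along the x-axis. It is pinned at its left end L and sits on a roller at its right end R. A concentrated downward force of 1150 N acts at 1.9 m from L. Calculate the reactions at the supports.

L_x = 0, L_y = 396.6 N, R_y = 753.4 N

Moments about L: R_y·2.9 − 1150·1.9 = 0 → R_y = 2185/2.9 = 753.448 ≈ 753.4 N.
ΣF_y = 0: L_y + 753.448 − 1150 = 0 → L_y = 396.6 N.
ΣF_x = 0: no horizontal applied forces, so L_x = 0.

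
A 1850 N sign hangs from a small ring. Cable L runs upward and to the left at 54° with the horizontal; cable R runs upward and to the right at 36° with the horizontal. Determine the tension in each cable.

T_L = 1497 N, T_R = 1087 N

ΣF_x = 0: −T_L·cos54° + T_R·cos36° = 0 → T_R = 0.726543·T_L.
ΣF_y = 0: T_L·sin54° + T_R·sin36° = 1850.
Substitute: T_L·(0.809017 + 0.726543·0.587785) = 1850 → T_L = 1496.68 ≈ 1497 N.
Then T_R = 0.726543 × 1496.68 = 1087 N.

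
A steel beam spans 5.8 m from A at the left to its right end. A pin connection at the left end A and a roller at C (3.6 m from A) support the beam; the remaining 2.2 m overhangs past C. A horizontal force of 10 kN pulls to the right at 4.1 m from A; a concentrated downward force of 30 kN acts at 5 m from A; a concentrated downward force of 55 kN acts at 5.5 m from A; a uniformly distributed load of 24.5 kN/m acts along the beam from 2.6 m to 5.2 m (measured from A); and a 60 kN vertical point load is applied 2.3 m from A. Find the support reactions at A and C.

A_x = -10.00 kN, A_y = -24.34 kN, C_y = 233.0 kN

Resultant of the distributed load: 24.5 × 2.6 = 63.7 kN at 3.9 m from A.
ΣM about A: C_y·3.6 − 30·5 − 55·5.5 − (24.5·2.6)·3.9 − 60·2.3 = 0 → C_y = 838.93/3.6 = 233.036 ≈ 233.0 kN.
ΣF_y = 0: A_y + 233.036 − 30 − 55 − 24.5·2.6 − 60 = 0 → A_y = -24.34 kN.
ΣF_x = 0: A_x + 10 = 0 → A_x = -10.00 kN.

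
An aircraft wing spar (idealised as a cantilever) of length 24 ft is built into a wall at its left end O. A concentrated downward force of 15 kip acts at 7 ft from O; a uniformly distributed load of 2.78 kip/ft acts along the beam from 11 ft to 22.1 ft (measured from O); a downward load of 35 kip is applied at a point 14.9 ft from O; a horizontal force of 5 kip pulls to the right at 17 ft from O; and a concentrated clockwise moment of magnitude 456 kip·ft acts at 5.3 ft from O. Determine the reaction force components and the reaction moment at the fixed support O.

Resultant of the distributed load: 2.78 × 11.1 = 30.858 kip at 16.55 ft from O.
ΣF_x = 0: O_x + 5 = 0 → O_x = -5.000 kip.
ΣF_y = 0: O_y − 15 − 2.78·11.1 − 35 = 0 → O_y = 80.86 kip.
ΣM about O: M_O − 15·7 − (2.78·11.1)·16.55 − 35·14.9 − 456 = 0 → M_O = 1593 kip·ft.

O_x = -5.000 kip, O_y = 80.86 kip, M_O = 1593 kip·ft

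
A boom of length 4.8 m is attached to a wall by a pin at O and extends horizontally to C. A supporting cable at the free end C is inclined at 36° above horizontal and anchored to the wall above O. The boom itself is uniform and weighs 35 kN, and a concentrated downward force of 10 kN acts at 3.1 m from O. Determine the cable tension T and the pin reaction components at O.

T = 40.76 kN, O_x = 32.98 kN, O_y = 21.04 kN

ΣM about O: T·sin36°·4.8 − 35·2.4 − 10·3.1 = 0 → T = 115/(4.8·0.587785) = 40.7604 ≈ 40.76 kN.
ΣF_x = 0: O_x − T·cos36° = 0 → O_x = 40.7604 × 0.809017 = 32.98 kN.
ΣF_y = 0: O_y + T·sin36° − 35 − 10 = 0 → O_y = 45 − 40.7604 × 0.587785 = 21.04 kN.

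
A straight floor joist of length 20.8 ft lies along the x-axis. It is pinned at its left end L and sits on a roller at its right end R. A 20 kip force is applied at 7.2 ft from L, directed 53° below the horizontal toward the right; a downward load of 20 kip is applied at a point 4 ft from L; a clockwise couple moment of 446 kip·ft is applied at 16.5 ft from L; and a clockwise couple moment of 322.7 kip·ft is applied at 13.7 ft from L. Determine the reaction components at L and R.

L_x = -12.04 kip, L_y = -10.36 kip, R_y = 46.33 kip

Taking moments about L: R_y·20.8 − 20·sin53°·7.2 − 20·4 − 446 − 322.7 = 0 → R_y = 963.704/20.8 = 46.3319 ≈ 46.33 kip.
ΣF_y = 0: L_y + 46.3319 − 20·sin53° − 20 = 0 → L_y = -10.36 kip.
ΣF_x = 0: L_x + 20·cos53° = 0 → L_x = -12.04 kip.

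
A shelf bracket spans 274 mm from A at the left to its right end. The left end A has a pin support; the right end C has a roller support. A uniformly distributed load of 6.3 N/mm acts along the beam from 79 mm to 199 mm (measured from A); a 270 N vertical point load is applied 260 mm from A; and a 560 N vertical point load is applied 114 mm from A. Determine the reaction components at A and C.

Resultant of the distributed load: 6.3 × 120 = 756 N at 139 mm from A.
Taking moments about A: C_y·274 − (6.3·120)·139 − 270·260 − 560·114 = 0 → C_y = 239124/274 = 872.715 ≈ 872.7 N.
ΣF_y = 0: A_y + 872.715 − 6.3·120 − 270 − 560 = 0 → A_y = 713.3 N.
ΣF_x = 0: no horizontal applied forces, so A_x = 0.

A_x = 0, A_y = 713.3 N, C_y = 872.7 N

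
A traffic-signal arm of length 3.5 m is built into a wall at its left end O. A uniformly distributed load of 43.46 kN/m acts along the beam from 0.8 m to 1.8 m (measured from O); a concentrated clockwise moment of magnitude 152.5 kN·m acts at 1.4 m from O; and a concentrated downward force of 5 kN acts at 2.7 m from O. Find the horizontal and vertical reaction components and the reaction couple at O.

Resultant of the distributed load: 43.46 × 1 = 43.46 kN at 1.3 m from O.
ΣF_x = 0: O_x = 0.
ΣF_y = 0: O_y − 43.46·1 − 5 = 0 → O_y = 48.46 kN.
ΣM about O: M_O − (43.46·1)·1.3 − 152.5 − 5·2.7 = 0 → M_O = 222.5 kN·m.

O_x = 0, O_y = 48.46 kN, M_O = 222.5 kN·m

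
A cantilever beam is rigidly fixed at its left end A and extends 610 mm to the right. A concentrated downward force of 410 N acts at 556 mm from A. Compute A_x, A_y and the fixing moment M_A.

A_x = 0, A_y = 410.0 N, M_A = 228000 N·mm

ΣF_x = 0: A_x = 0.
ΣF_y = 0: A_y − 410 = 0 → A_y = 410.0 N.
ΣM about A: M_A − 410·556 = 0 → M_A = 228000 N·mm.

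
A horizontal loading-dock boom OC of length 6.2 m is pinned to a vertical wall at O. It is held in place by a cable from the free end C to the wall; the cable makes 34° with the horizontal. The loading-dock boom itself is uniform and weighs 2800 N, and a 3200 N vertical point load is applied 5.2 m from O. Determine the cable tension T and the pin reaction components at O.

ΣM about O: T·sin34°·6.2 − 2800·3.1 − 3200·5.2 = 0 → T = 25320/(6.2·0.559193) = 7303.15 ≈ 7303 N.
ΣF_x = 0: O_x − T·cos34° = 0 → O_x = 7303.15 × 0.829038 = 6055 N.
ΣF_y = 0: O_y + T·sin34° − 2800 − 3200 = 0 → O_y = 6000 − 7303.15 × 0.559193 = 1916 N.

T = 7303 N, O_x = 6055 N, O_y = 1916 N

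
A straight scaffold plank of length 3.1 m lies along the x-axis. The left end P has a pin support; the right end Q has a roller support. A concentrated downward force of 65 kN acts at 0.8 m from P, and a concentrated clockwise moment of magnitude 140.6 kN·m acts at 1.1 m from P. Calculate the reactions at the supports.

P_x = 0, P_y = 2.871 kN, Q_y = 62.13 kN

Moments about P: Q_y·3.1 − 65·0.8 − 140.6 = 0 → Q_y = 192.6/3.1 = 62.129 ≈ 62.13 kN.
ΣF_y = 0: P_y + 62.129 − 65 = 0 → P_y = 2.871 kN.
ΣF_x = 0: no horizontal applied forces, so P_x = 0.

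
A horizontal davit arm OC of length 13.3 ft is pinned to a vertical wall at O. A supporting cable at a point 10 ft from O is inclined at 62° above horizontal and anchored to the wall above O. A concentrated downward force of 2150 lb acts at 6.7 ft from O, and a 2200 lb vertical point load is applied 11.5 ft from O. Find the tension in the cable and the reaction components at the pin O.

ΣM about O: T·sin62°·10 − 2150·6.7 − 2200·11.5 = 0 → T = 39705/(10·0.882948) = 4496.87 ≈ 4497 lb.
ΣF_x = 0: O_x − T·cos62° = 0 → O_x = 4496.87 × 0.469472 = 2111 lb.
ΣF_y = 0: O_y + T·sin62° − 2150 − 2200 = 0 → O_y = 4350 − 4496.87 × 0.882948 = 379.5 lb.

T = 4497 lb, O_x = 2111 lb, O_y = 379.5 lb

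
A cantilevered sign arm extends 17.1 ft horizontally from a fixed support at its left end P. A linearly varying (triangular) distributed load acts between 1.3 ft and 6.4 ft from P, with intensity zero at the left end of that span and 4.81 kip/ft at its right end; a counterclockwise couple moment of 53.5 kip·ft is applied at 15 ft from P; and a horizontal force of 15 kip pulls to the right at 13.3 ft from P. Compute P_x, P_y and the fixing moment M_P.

Resultant of the triangular load: ½ × 4.81 × 5.1 = 12.2655 kip, acting at 4.7 ft from P (one-third of the span from the peak).
ΣF_x = 0: P_x + 15 = 0 → P_x = -15.00 kip.
ΣF_y = 0: P_y − ½·4.81·5.1 = 0 → P_y = 12.27 kip.
ΣM about P: M_P − (½·4.81·5.1)·4.7 + 53.5 = 0 → M_P = 4.148 kip·ft.

P_x = -15.00 kip, P_y = 12.27 kip, M_P = 4.148 kip·ft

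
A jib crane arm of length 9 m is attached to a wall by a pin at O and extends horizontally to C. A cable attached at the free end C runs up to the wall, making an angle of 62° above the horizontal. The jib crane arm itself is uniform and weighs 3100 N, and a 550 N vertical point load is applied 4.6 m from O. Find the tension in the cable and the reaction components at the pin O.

ΣM about O: T·sin62°·9 − 3100·4.5 − 550·4.6 = 0 → T = 16480/(9·0.882948) = 2073.86 ≈ 2074 N.
ΣF_x = 0: O_x − T·cos62° = 0 → O_x = 2073.86 × 0.469472 = 973.6 N.
ΣF_y = 0: O_y + T·sin62° − 3100 − 550 = 0 → O_y = 3650 − 2073.86 × 0.882948 = 1819 N.

T = 2074 N, O_x = 973.6 N, O_y = 1819 N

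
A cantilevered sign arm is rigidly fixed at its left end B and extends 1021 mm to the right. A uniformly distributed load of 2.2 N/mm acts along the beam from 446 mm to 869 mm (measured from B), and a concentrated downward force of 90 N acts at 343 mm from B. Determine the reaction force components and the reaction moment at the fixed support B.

B_x = 0, B_y = 1021 N, M_B = 642700 N·mm

Resultant of the distributed load: 2.2 × 423 = 930.6 N at 657.5 mm from B.
ΣF_x = 0: B_x = 0.
ΣF_y = 0: B_y − 2.2·423 − 90 = 0 → B_y = 1021 N.
ΣM about B: M_B − (2.2·423)·657.5 − 90·343 = 0 → M_B = 642700 N·mm.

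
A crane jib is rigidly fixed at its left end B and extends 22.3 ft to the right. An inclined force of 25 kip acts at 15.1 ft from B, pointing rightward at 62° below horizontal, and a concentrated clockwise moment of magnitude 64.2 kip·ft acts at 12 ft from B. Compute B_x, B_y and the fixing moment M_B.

B_x = -11.74 kip, B_y = 22.07 kip, M_B = 397.5 kip·ft

ΣF_x = 0: B_x + 25·cos62° = 0 → B_x = -11.74 kip.
ΣF_y = 0: B_y − 25·sin62° = 0 → B_y = 22.07 kip.
ΣM about B: M_B − 25·sin62°·15.1 − 64.2 = 0 → M_B = 397.5 kip·ft.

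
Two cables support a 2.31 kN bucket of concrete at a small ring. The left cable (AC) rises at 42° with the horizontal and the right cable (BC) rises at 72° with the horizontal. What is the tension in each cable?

ΣF_x = 0: −T_AC·cos42° + T_BC·cos72° = 0 → T_BC = 2.40487·T_AC.
ΣF_y = 0: T_AC·sin42° + T_BC·sin72° = 2.31.
Substitute: T_AC·(0.669131 + 2.40487·0.951057) = 2.31 → T_AC = 0.781382 ≈ 0.7814 kN.
Then T_BC = 2.40487 × 0.781382 = 1.879 kN.

T_AC = 0.7814 kN, T_BC = 1.879 kN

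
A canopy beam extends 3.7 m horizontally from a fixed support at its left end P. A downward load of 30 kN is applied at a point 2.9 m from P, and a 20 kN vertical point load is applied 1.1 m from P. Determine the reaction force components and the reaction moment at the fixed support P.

ΣF_x = 0: P_x = 0.
ΣF_y = 0: P_y − 30 − 20 = 0 → P_y = 50.00 kN.
ΣM about P: M_P − 30·2.9 − 20·1.1 = 0 → M_P = 109.0 kN·m.

P_x = 0, P_y = 50.00 kN, M_P = 109.0 kN·m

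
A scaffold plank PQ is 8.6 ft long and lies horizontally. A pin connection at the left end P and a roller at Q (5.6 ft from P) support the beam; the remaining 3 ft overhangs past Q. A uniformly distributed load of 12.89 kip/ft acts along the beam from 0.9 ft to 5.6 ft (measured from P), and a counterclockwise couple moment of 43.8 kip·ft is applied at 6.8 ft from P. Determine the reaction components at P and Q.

Resultant of the distributed load: 12.89 × 4.7 = 60.583 kip at 3.25 ft from P.
Taking moments about P: Q_y·5.6 − (12.89·4.7)·3.25 + 43.8 = 0 → Q_y = 153.09475/5.6 = 27.3383 ≈ 27.34 kip.
ΣF_y = 0: P_y + 27.3383 − 12.89·4.7 = 0 → P_y = 33.24 kip.
ΣF_x = 0: no horizontal applied forces, so P_x = 0.

P_x = 0, P_y = 33.24 kip, Q_y = 27.34 kip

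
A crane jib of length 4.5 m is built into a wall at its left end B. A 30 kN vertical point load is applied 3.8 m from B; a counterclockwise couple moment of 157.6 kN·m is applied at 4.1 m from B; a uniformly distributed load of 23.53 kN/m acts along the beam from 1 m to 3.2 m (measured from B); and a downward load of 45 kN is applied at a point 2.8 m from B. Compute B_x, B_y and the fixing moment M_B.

Resultant of the distributed load: 23.53 × 2.2 = 51.766 kN at 2.1 m from B.
ΣF_x = 0: B_x = 0.
ΣF_y = 0: B_y − 30 − 23.53·2.2 − 45 = 0 → B_y = 126.8 kN.
ΣM about B: M_B − 30·3.8 + 157.6 − (23.53·2.2)·2.1 − 45·2.8 = 0 → M_B = 191.1 kN·m.

B_x = 0, B_y = 126.8 kN, M_B = 191.1 kN·m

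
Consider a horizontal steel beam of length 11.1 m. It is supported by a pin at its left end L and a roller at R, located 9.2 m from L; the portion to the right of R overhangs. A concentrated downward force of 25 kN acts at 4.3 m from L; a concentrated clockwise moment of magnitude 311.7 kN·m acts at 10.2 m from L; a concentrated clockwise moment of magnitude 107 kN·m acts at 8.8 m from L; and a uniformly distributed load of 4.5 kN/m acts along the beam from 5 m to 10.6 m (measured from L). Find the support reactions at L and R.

L_x = 0, L_y = -28.36 kN, R_y = 78.56 kN

Resultant of the distributed load: 4.5 × 5.6 = 25.2 kN at 7.8 m from L.
Moments about L: R_y·9.2 − 25·4.3 − 311.7 − 107 − (4.5·5.6)·7.8 = 0 → R_y = 722.76/9.2 = 78.5609 ≈ 78.56 kN.
ΣF_y = 0: L_y + 78.5609 − 25 − 4.5·5.6 = 0 → L_y = -28.36 kN.
ΣF_x = 0: no horizontal applied forces, so L_x = 0.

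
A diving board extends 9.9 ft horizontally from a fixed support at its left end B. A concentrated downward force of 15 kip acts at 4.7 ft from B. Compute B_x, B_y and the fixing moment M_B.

B_x = 0, B_y = 15.00 kip, M_B = 70.50 kip·ft

ΣF_x = 0: B_x = 0.
ΣF_y = 0: B_y − 15 = 0 → B_y = 15.00 kip.
ΣM about B: M_B − 15·4.7 = 0 → M_B = 70.50 kip·ft.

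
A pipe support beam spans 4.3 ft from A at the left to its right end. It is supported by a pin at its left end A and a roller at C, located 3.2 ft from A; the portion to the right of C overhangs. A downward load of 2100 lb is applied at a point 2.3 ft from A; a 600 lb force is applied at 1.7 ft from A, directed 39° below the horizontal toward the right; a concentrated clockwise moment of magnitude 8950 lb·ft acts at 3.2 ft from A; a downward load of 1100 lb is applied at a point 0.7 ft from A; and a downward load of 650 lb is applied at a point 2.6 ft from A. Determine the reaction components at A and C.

Taking moments about A: C_y·3.2 − 2100·2.3 − 600·sin39°·1.7 − 8950 − 1100·0.7 − 650·2.6 = 0 → C_y = 16881.9/3.2 = 5275.59 ≈ 5276 lb.
ΣF_y = 0: A_y + 5275.59 − 2100 − 600·sin39° − 1100 − 650 = 0 → A_y = -1048 lb.
ΣF_x = 0: A_x + 600·cos39° = 0 → A_x = -466.3 lb.

A_x = -466.3 lb, A_y = -1048 lb, C_y = 5276 lb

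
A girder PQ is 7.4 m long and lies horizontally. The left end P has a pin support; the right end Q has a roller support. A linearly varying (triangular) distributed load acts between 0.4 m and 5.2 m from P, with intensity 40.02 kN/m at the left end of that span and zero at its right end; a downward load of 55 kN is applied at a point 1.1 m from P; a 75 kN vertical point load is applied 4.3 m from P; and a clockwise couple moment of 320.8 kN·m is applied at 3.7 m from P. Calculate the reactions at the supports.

Resultant of the triangular load: ½ × 40.02 × 4.8 = 96.048 kN, acting at 2 m from P (one-third of the span from the peak).
Moments about P: Q_y·7.4 − (½·40.02·4.8)·2 − 55·1.1 − 75·4.3 − 320.8 = 0 → Q_y = 895.896/7.4 = 121.067 ≈ 121.1 kN.
ΣF_y = 0: P_y + 121.067 − ½·40.02·4.8 − 55 − 75 = 0 → P_y = 105.0 kN.
ΣF_x = 0: no horizontal applied forces, so P_x = 0.

P_x = 0, P_y = 105.0 kN, Q_y = 121.1 kN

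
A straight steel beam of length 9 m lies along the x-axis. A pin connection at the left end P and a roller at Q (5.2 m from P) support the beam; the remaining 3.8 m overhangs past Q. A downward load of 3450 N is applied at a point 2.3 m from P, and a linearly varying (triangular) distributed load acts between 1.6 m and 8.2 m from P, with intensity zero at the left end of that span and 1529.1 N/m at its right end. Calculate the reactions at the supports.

Resultant of the triangular load: ½ × 1529.1 × 6.6 = 5046.03 N, acting at 6 m from P (one-third of the span from the peak).
ΣM about P: Q_y·5.2 − 3450·2.3 − (½·1529.1·6.6)·6 = 0 → Q_y = 38211.18/5.2 = 7348.3 ≈ 7348 N.
ΣF_y = 0: P_y + 7348.3 − 3450 − ½·1529.1·6.6 = 0 → P_y = 1148 N.
ΣF_x = 0: no horizontal applied forces, so P_x = 0.

P_x = 0, P_y = 1148 N, Q_y = 7348 N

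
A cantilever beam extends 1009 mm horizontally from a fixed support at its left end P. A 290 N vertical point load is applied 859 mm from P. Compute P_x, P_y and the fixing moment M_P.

ΣF_x = 0: P_x = 0.
ΣF_y = 0: P_y − 290 = 0 → P_y = 290.0 N.
ΣM about P: M_P − 290·859 = 0 → M_P = 249100 N·mm.

P_x = 0, P_y = 290.0 N, M_P = 249100 N·mm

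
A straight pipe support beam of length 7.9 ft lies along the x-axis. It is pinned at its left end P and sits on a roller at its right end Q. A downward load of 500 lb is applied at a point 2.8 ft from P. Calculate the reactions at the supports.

Moments about P: Q_y·7.9 − 500·2.8 = 0 → Q_y = 1400/7.9 = 177.215 ≈ 177.2 lb.
ΣF_y = 0: P_y + 177.215 − 500 = 0 → P_y = 322.8 lb.
ΣF_x = 0: no horizontal applied forces, so P_x = 0.

P_x = 0, P_y = 322.8 lb, Q_y = 177.2 lb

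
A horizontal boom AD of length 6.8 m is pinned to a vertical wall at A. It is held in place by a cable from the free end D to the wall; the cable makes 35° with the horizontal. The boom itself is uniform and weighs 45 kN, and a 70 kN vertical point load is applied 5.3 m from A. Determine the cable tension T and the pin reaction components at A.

ΣM about A: T·sin35°·6.8 − 45·3.4 − 70·5.3 = 0 → T = 524/(6.8·0.573576) = 134.348 ≈ 134.3 kN.
ΣF_x = 0: A_x − T·cos35° = 0 → A_x = 134.348 × 0.819152 = 110.1 kN.
ΣF_y = 0: A_y + T·sin35° − 45 − 70 = 0 → A_y = 115 − 134.348 × 0.573576 = 37.94 kN.

T = 134.3 kN, A_x = 110.1 kN, A_y = 37.94 kN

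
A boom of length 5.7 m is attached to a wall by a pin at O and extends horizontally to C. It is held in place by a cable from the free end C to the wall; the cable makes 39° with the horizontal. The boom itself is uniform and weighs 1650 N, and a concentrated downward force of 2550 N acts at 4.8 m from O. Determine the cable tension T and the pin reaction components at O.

T = 4723 N, O_x = 3671 N, O_y = 1228 N

ΣM about O: T·sin39°·5.7 − 1650·2.85 − 2550·4.8 = 0 → T = 16942.5/(5.7·0.62932) = 4723.14 ≈ 4723 N.
ΣF_x = 0: O_x − T·cos39° = 0 → O_x = 4723.14 × 0.777146 = 3671 N.
ΣF_y = 0: O_y + T·sin39° − 1650 − 2550 = 0 → O_y = 4200 − 4723.14 × 0.62932 = 1228 N.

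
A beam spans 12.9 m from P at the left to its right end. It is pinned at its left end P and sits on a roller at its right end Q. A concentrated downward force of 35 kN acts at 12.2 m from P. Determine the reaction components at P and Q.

ΣM about P: Q_y·12.9 − 35·12.2 = 0 → Q_y = 427/12.9 = 33.1008 ≈ 33.10 kN.
ΣF_y = 0: P_y + 33.1008 − 35 = 0 → P_y = 1.899 kN.
ΣF_x = 0: no horizontal applied forces, so P_x = 0.

P_x = 0, P_y = 1.899 kN, Q_y = 33.10 kN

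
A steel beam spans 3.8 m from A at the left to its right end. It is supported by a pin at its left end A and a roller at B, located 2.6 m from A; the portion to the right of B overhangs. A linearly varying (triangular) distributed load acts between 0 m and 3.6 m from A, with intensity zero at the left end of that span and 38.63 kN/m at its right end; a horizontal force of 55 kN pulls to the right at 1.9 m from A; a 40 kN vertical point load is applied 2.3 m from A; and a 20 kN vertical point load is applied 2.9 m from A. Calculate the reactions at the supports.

A_x = -55.00 kN, A_y = 7.656 kN, B_y = 121.9 kN

Resultant of the triangular load: ½ × 38.63 × 3.6 = 69.534 kN, acting at 2.4 m from A (one-third of the span from the peak).
Moments about A: B_y·2.6 − (½·38.63·3.6)·2.4 − 40·2.3 − 20·2.9 = 0 → B_y = 316.8816/2.6 = 121.878 ≈ 121.9 kN.
ΣF_y = 0: A_y + 121.878 − ½·38.63·3.6 − 40 − 20 = 0 → A_y = 7.656 kN.
ΣF_x = 0: A_x + 55 = 0 → A_x = -55.00 kN.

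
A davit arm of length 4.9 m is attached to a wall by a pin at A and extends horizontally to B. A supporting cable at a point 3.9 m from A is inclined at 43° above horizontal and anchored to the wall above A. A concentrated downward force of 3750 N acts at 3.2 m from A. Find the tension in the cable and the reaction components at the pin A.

ΣM about A: T·sin43°·3.9 − 3750·3.2 = 0 → T = 12000/(3.9·0.681998) = 4511.63 ≈ 4512 N.
ΣF_x = 0: A_x − T·cos43° = 0 → A_x = 4511.63 × 0.731354 = 3300 N.
ΣF_y = 0: A_y + T·sin43° − 3750 = 0 → A_y = 3750 − 4511.63 × 0.681998 = 673.1 N.

T = 4512 N, A_x = 3300 N, A_y = 673.1 N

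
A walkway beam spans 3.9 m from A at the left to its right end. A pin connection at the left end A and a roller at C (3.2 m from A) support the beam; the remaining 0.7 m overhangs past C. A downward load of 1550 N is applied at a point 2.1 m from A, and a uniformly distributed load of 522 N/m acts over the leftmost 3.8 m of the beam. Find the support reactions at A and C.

A_x = 0, A_y = 1339 N, C_y = 2195 N

Resultant of the distributed load: 522 × 3.8 = 1983.6 N at 1.9 m from A.
Moments about A: C_y·3.2 − 1550·2.1 − (522·3.8)·1.9 = 0 → C_y = 7023.84/3.2 = 2194.95 ≈ 2195 N.
ΣF_y = 0: A_y + 2194.95 − 1550 − 522·3.8 = 0 → A_y = 1339 N.
ΣF_x = 0: no horizontal applied forces, so A_x = 0.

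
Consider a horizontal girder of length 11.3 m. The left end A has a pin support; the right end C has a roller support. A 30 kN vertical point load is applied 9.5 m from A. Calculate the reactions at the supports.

Taking moments about A: C_y·11.3 − 30·9.5 = 0 → C_y = 285/11.3 = 25.2212 ≈ 25.22 kN.
ΣF_y = 0: A_y + 25.2212 − 30 = 0 → A_y = 4.779 kN.
ΣF_x = 0: no horizontal applied forces, so A_x = 0.

A_x = 0, A_y = 4.779 kN, C_y = 25.22 kN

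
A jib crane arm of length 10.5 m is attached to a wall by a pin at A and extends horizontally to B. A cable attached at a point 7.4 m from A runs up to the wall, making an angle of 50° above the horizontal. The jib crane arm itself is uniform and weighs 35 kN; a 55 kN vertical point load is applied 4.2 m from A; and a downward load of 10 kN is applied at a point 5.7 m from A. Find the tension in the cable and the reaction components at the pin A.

T = 83.22 kN, A_x = 53.49 kN, A_y = 36.25 kN

ΣM about A: T·sin50°·7.4 − 35·5.25 − 55·4.2 − 10·5.7 = 0 → T = 471.75/(7.4·0.766044) = 83.2198 ≈ 83.22 kN.
ΣF_x = 0: A_x − T·cos50° = 0 → A_x = 83.2198 × 0.642788 = 53.49 kN.
ΣF_y = 0: A_y + T·sin50° − 35 − 55 − 10 = 0 → A_y = 100 − 83.2198 × 0.766044 = 36.25 kN.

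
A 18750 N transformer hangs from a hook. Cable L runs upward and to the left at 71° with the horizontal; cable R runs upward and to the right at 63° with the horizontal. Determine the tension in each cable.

ΣF_x = 0: −T_L·cos71° + T_R·cos63° = 0 → T_R = 0.717125·T_L.
ΣF_y = 0: T_L·sin71° + T_R·sin63° = 18750.
Substitute: T_L·(0.945519 + 0.717125·0.891007) = 18750 → T_L = 11833.5 ≈ 11830 N.
Then T_R = 0.717125 × 11833.5 = 8486 N.

T_L = 11830 N, T_R = 8486 N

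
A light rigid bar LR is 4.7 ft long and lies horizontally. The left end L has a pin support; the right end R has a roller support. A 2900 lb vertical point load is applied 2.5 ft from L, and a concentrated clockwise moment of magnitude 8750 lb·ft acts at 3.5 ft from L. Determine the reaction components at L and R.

L_x = 0, L_y = -504.3 lb, R_y = 3404 lb

Moments about L: R_y·4.7 − 2900·2.5 − 8750 = 0 → R_y = 16000/4.7 = 3404.26 ≈ 3404 lb.
ΣF_y = 0: L_y + 3404.26 − 2900 = 0 → L_y = -504.3 lb.
ΣF_x = 0: no horizontal applied forces, so L_x = 0.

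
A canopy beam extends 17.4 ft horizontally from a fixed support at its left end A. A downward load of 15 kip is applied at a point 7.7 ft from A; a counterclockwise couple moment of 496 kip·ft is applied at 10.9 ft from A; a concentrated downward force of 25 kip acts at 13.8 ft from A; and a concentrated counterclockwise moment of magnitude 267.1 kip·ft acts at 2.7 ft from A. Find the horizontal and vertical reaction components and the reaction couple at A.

A_x = 0, A_y = 40.00 kip, M_A = -302.6 kip·ft

ΣF_x = 0: A_x = 0.
ΣF_y = 0: A_y − 15 − 25 = 0 → A_y = 40.00 kip.
ΣM about A: M_A − 15·7.7 + 496 − 25·13.8 + 267.1 = 0 → M_A = -302.6 kip·ft.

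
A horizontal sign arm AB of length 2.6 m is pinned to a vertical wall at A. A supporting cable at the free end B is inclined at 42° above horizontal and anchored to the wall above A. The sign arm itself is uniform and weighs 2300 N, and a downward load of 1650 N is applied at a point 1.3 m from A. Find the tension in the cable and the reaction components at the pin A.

ΣM about A: T·sin42°·2.6 − 2300·1.3 − 1650·1.3 = 0 → T = 5135/(2.6·0.669131) = 2951.59 ≈ 2952 N.
ΣF_x = 0: A_x − T·cos42° = 0 → A_x = 2951.59 × 0.743145 = 2193 N.
ΣF_y = 0: A_y + T·sin42° − 2300 − 1650 = 0 → A_y = 3950 − 2951.59 × 0.669131 = 1975 N.

T = 2952 N, A_x = 2193 N, A_y = 1975 N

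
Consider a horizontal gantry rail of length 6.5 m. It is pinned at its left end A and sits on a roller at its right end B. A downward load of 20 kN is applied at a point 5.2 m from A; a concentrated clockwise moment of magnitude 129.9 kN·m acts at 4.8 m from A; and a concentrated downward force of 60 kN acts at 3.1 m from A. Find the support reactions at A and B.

Taking moments about A: B_y·6.5 − 20·5.2 − 129.9 − 60·3.1 = 0 → B_y = 419.9/6.5 = 64.60 kN.
ΣF_y = 0: A_y + 64.6 − 20 − 60 = 0 → A_y = 15.40 kN.
ΣF_x = 0: no horizontal applied forces, so A_x = 0.

A_x = 0, A_y = 15.40 kN, B_y = 64.60 kN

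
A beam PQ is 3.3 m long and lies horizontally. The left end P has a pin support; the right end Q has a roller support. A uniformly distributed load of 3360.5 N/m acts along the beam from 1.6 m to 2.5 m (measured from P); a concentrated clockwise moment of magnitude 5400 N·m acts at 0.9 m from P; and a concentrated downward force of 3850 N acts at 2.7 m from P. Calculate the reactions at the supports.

P_x = 0, P_y = 209.3 N, Q_y = 6665 N

Resultant of the distributed load: 3360.5 × 0.9 = 3024.45 N at 2.05 m from P.
Moments about P: Q_y·3.3 − (3360.5·0.9)·2.05 − 5400 − 3850·2.7 = 0 → Q_y = 21995.1225/3.3 = 6665.19 ≈ 6665 N.
ΣF_y = 0: P_y + 6665.19 − 3360.5·0.9 − 3850 = 0 → P_y = 209.3 N.
ΣF_x = 0: no horizontal applied forces, so P_x = 0.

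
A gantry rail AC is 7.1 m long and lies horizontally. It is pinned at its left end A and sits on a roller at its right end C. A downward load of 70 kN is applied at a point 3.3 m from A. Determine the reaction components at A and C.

Taking moments about A: C_y·7.1 − 70·3.3 = 0 → C_y = 231/7.1 = 32.5352 ≈ 32.54 kN.
ΣF_y = 0: A_y + 32.5352 − 70 = 0 → A_y = 37.46 kN.
ΣF_x = 0: no horizontal applied forces, so A_x = 0.

A_x = 0, A_y = 37.46 kN, C_y = 32.54 kN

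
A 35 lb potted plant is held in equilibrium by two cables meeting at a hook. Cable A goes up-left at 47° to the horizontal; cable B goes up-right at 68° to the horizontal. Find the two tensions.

ΣF_x = 0: −T_A·cos47° + T_B·cos68° = 0 → T_B = 1.82057·T_A.
ΣF_y = 0: T_A·sin47° + T_B·sin68° = 35.
Substitute: T_A·(0.731354 + 1.82057·0.927184) = 35 → T_A = 14.4667 ≈ 14.47 lb.
Then T_B = 1.82057 × 14.4667 = 26.34 lb.

T_A = 14.47 lb, T_B = 26.34 lb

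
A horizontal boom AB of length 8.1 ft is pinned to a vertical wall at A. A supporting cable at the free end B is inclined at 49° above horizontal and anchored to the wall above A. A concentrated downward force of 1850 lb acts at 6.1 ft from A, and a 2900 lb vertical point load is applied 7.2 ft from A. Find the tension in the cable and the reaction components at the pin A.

T = 5262 lb, A_x = 3452 lb, A_y = 779.0 lb

ΣM about A: T·sin49°·8.1 − 1850·6.1 − 2900·7.2 = 0 → T = 32165/(8.1·0.75471) = 5261.61 ≈ 5262 lb.
ΣF_x = 0: A_x − T·cos49° = 0 → A_x = 5261.61 × 0.656059 = 3452 lb.
ΣF_y = 0: A_y + T·sin49° − 1850 − 2900 = 0 → A_y = 4750 − 5261.61 × 0.75471 = 779.0 lb.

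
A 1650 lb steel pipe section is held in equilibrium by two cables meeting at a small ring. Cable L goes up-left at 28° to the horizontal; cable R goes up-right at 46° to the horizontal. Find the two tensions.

T_L = 1192 lb, T_R = 1516 lb

ΣF_x = 0: −T_L·cos28° + T_R·cos46° = 0 → T_R = 1.27105·T_L.
ΣF_y = 0: T_L·sin28° + T_R·sin46° = 1650.
Substitute: T_L·(0.469472 + 1.27105·0.71934) = 1650 → T_L = 1192.38 ≈ 1192 lb.
Then T_R = 1.27105 × 1192.38 = 1516 lb.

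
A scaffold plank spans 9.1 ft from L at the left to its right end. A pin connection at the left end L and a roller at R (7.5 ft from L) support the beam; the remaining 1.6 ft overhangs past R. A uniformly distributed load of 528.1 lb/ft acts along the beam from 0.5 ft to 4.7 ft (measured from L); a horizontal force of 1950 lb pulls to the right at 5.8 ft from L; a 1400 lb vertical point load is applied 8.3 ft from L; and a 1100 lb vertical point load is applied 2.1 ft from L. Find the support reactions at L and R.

Resultant of the distributed load: 528.1 × 4.2 = 2218.02 lb at 2.6 ft from L.
Moments about L: R_y·7.5 − (528.1·4.2)·2.6 − 1400·8.3 − 1100·2.1 = 0 → R_y = 19696.852/7.5 = 2626.25 ≈ 2626 lb.
ΣF_y = 0: L_y + 2626.25 − 528.1·4.2 − 1400 − 1100 = 0 → L_y = 2092 lb.
ΣF_x = 0: L_x + 1950 = 0 → L_x = -1950 lb.

L_x = -1950 lb, L_y = 2092 lb, R_y = 2626 lb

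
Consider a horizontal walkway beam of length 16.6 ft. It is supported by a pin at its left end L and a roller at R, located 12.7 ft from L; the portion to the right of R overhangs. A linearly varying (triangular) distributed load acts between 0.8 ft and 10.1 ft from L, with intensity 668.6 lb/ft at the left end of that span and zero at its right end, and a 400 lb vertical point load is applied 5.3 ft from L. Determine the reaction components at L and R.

Resultant of the triangular load: ½ × 668.6 × 9.3 = 3108.99 lb, acting at 3.9 ft from L (one-third of the span from the peak).
ΣM about L: R_y·12.7 − (½·668.6·9.3)·3.9 − 400·5.3 = 0 → R_y = 14245.061/12.7 = 1121.66 ≈ 1122 lb.
ΣF_y = 0: L_y + 1121.66 − ½·668.6·9.3 − 400 = 0 → L_y = 2387 lb.
ΣF_x = 0: no horizontal applied forces, so L_x = 0.

L_x = 0, L_y = 2387 lb, R_y = 1122 lb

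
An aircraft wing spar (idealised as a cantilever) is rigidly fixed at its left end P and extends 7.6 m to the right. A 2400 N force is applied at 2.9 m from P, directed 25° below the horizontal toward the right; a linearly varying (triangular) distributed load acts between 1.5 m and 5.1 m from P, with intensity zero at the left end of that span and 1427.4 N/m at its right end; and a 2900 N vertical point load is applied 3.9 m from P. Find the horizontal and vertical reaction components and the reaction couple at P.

P_x = -2175 N, P_y = 6484 N, M_P = 24270 N·m

Resultant of the triangular load: ½ × 1427.4 × 3.6 = 2569.32 N, acting at 3.9 m from P (one-third of the span from the peak).
ΣF_x = 0: P_x + 2400·cos25° = 0 → P_x = -2175 N.
ΣF_y = 0: P_y − 2400·sin25° − ½·1427.4·3.6 − 2900 = 0 → P_y = 6484 N.
ΣM about P: M_P − 2400·sin25°·2.9 − (½·1427.4·3.6)·3.9 − 2900·3.9 = 0 → M_P = 24270 N·m.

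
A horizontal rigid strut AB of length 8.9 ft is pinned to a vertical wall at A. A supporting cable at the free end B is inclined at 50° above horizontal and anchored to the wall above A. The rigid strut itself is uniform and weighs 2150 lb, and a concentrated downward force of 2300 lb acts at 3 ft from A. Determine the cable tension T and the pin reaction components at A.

T = 2415 lb, A_x = 1553 lb, A_y = 2600 lb

ΣM about A: T·sin50°·8.9 − 2150·4.45 − 2300·3 = 0 → T = 16467.5/(8.9·0.766044) = 2415.37 ≈ 2415 lb.
ΣF_x = 0: A_x − T·cos50° = 0 → A_x = 2415.37 × 0.642788 = 1553 lb.
ΣF_y = 0: A_y + T·sin50° − 2150 − 2300 = 0 → A_y = 4450 − 2415.37 × 0.766044 = 2600 lb.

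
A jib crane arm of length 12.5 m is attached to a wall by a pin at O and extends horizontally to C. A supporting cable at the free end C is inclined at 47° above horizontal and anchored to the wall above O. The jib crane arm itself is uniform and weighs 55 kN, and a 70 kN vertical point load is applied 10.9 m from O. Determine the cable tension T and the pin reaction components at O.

ΣM about O: T·sin47°·12.5 − 55·6.25 − 70·10.9 = 0 → T = 1106.75/(12.5·0.731354) = 121.063 ≈ 121.1 kN.
ΣF_x = 0: O_x − T·cos47° = 0 → O_x = 121.063 × 0.681998 = 82.56 kN.
ΣF_y = 0: O_y + T·sin47° − 55 − 70 = 0 → O_y = 125 − 121.063 × 0.731354 = 36.46 kN.

T = 121.1 kN, O_x = 82.56 kN, O_y = 36.46 kN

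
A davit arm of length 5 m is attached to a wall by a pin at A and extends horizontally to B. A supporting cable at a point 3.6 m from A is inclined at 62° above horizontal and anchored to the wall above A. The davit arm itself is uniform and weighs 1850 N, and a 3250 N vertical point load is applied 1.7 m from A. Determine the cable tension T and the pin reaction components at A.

ΣM about A: T·sin62°·3.6 − 1850·2.5 − 3250·1.7 = 0 → T = 10150/(3.6·0.882948) = 3193.22 ≈ 3193 N.
ΣF_x = 0: A_x − T·cos62° = 0 → A_x = 3193.22 × 0.469472 = 1499 N.
ΣF_y = 0: A_y + T·sin62° − 1850 − 3250 = 0 → A_y = 5100 − 3193.22 × 0.882948 = 2281 N.

T = 3193 N, A_x = 1499 N, A_y = 2281 N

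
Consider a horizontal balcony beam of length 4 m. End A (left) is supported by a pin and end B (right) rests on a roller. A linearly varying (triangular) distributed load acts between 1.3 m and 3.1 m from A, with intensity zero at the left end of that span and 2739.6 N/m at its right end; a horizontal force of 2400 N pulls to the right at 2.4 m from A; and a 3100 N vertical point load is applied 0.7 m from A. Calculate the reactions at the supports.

Resultant of the triangular load: ½ × 2739.6 × 1.8 = 2465.64 N, acting at 2.5 m from A (one-third of the span from the peak).
ΣM about A: B_y·4 − (½·2739.6·1.8)·2.5 − 3100·0.7 = 0 → B_y = 8334.1/4 = 2083.53 ≈ 2084 N.
ΣF_y = 0: A_y + 2083.53 − ½·2739.6·1.8 − 3100 = 0 → A_y = 3482 N.
ΣF_x = 0: A_x + 2400 = 0 → A_x = -2400 N.

A_x = -2400 N, A_y = 3482 N, B_y = 2084 N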